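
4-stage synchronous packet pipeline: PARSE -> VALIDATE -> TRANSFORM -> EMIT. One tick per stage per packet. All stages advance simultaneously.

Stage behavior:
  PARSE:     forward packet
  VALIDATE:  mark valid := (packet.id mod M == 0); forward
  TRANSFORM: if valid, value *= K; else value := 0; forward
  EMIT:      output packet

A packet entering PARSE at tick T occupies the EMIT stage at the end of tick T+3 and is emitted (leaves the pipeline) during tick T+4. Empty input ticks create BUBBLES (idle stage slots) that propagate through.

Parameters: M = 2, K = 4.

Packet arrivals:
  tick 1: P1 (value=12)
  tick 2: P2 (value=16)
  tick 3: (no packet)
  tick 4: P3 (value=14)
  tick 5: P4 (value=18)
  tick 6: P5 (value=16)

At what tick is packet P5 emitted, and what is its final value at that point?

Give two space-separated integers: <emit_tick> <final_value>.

Answer: 10 0

Derivation:
Tick 1: [PARSE:P1(v=12,ok=F), VALIDATE:-, TRANSFORM:-, EMIT:-] out:-; in:P1
Tick 2: [PARSE:P2(v=16,ok=F), VALIDATE:P1(v=12,ok=F), TRANSFORM:-, EMIT:-] out:-; in:P2
Tick 3: [PARSE:-, VALIDATE:P2(v=16,ok=T), TRANSFORM:P1(v=0,ok=F), EMIT:-] out:-; in:-
Tick 4: [PARSE:P3(v=14,ok=F), VALIDATE:-, TRANSFORM:P2(v=64,ok=T), EMIT:P1(v=0,ok=F)] out:-; in:P3
Tick 5: [PARSE:P4(v=18,ok=F), VALIDATE:P3(v=14,ok=F), TRANSFORM:-, EMIT:P2(v=64,ok=T)] out:P1(v=0); in:P4
Tick 6: [PARSE:P5(v=16,ok=F), VALIDATE:P4(v=18,ok=T), TRANSFORM:P3(v=0,ok=F), EMIT:-] out:P2(v=64); in:P5
Tick 7: [PARSE:-, VALIDATE:P5(v=16,ok=F), TRANSFORM:P4(v=72,ok=T), EMIT:P3(v=0,ok=F)] out:-; in:-
Tick 8: [PARSE:-, VALIDATE:-, TRANSFORM:P5(v=0,ok=F), EMIT:P4(v=72,ok=T)] out:P3(v=0); in:-
Tick 9: [PARSE:-, VALIDATE:-, TRANSFORM:-, EMIT:P5(v=0,ok=F)] out:P4(v=72); in:-
Tick 10: [PARSE:-, VALIDATE:-, TRANSFORM:-, EMIT:-] out:P5(v=0); in:-
P5: arrives tick 6, valid=False (id=5, id%2=1), emit tick 10, final value 0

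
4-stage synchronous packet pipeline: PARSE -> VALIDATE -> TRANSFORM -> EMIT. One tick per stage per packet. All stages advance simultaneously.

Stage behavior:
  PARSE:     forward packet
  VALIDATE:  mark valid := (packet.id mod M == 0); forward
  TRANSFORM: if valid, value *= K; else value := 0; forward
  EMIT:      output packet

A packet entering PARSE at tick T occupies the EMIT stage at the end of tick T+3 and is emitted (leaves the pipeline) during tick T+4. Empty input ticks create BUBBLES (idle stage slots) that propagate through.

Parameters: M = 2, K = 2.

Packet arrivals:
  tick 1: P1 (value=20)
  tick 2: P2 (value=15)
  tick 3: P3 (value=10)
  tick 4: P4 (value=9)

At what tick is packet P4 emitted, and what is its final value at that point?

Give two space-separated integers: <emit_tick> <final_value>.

Tick 1: [PARSE:P1(v=20,ok=F), VALIDATE:-, TRANSFORM:-, EMIT:-] out:-; in:P1
Tick 2: [PARSE:P2(v=15,ok=F), VALIDATE:P1(v=20,ok=F), TRANSFORM:-, EMIT:-] out:-; in:P2
Tick 3: [PARSE:P3(v=10,ok=F), VALIDATE:P2(v=15,ok=T), TRANSFORM:P1(v=0,ok=F), EMIT:-] out:-; in:P3
Tick 4: [PARSE:P4(v=9,ok=F), VALIDATE:P3(v=10,ok=F), TRANSFORM:P2(v=30,ok=T), EMIT:P1(v=0,ok=F)] out:-; in:P4
Tick 5: [PARSE:-, VALIDATE:P4(v=9,ok=T), TRANSFORM:P3(v=0,ok=F), EMIT:P2(v=30,ok=T)] out:P1(v=0); in:-
Tick 6: [PARSE:-, VALIDATE:-, TRANSFORM:P4(v=18,ok=T), EMIT:P3(v=0,ok=F)] out:P2(v=30); in:-
Tick 7: [PARSE:-, VALIDATE:-, TRANSFORM:-, EMIT:P4(v=18,ok=T)] out:P3(v=0); in:-
Tick 8: [PARSE:-, VALIDATE:-, TRANSFORM:-, EMIT:-] out:P4(v=18); in:-
P4: arrives tick 4, valid=True (id=4, id%2=0), emit tick 8, final value 18

Answer: 8 18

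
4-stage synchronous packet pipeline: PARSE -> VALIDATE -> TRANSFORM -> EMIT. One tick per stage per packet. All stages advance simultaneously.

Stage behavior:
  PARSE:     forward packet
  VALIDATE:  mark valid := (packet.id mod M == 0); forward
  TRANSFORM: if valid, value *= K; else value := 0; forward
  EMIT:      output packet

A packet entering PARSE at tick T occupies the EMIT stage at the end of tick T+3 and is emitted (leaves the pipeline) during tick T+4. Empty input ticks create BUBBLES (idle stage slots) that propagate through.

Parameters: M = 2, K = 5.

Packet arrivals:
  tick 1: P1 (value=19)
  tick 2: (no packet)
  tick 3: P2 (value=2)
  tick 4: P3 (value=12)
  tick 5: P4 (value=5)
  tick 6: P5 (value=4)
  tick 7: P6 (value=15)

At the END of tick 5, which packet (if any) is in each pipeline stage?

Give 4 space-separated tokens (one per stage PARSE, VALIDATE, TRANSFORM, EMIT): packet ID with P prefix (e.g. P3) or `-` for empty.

Tick 1: [PARSE:P1(v=19,ok=F), VALIDATE:-, TRANSFORM:-, EMIT:-] out:-; in:P1
Tick 2: [PARSE:-, VALIDATE:P1(v=19,ok=F), TRANSFORM:-, EMIT:-] out:-; in:-
Tick 3: [PARSE:P2(v=2,ok=F), VALIDATE:-, TRANSFORM:P1(v=0,ok=F), EMIT:-] out:-; in:P2
Tick 4: [PARSE:P3(v=12,ok=F), VALIDATE:P2(v=2,ok=T), TRANSFORM:-, EMIT:P1(v=0,ok=F)] out:-; in:P3
Tick 5: [PARSE:P4(v=5,ok=F), VALIDATE:P3(v=12,ok=F), TRANSFORM:P2(v=10,ok=T), EMIT:-] out:P1(v=0); in:P4
At end of tick 5: ['P4', 'P3', 'P2', '-']

Answer: P4 P3 P2 -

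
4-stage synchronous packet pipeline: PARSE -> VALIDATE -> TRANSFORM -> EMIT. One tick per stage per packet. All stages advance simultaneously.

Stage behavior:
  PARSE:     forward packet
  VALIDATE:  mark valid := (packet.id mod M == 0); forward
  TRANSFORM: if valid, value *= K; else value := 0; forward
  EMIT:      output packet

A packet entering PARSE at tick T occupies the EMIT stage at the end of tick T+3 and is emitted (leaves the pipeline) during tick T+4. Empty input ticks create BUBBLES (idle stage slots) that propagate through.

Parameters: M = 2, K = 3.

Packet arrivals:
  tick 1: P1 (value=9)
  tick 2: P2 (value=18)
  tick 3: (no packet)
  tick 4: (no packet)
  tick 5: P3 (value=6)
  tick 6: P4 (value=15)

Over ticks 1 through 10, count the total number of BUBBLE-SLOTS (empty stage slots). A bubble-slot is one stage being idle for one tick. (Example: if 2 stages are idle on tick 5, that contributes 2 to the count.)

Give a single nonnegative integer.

Answer: 24

Derivation:
Tick 1: [PARSE:P1(v=9,ok=F), VALIDATE:-, TRANSFORM:-, EMIT:-] out:-; bubbles=3
Tick 2: [PARSE:P2(v=18,ok=F), VALIDATE:P1(v=9,ok=F), TRANSFORM:-, EMIT:-] out:-; bubbles=2
Tick 3: [PARSE:-, VALIDATE:P2(v=18,ok=T), TRANSFORM:P1(v=0,ok=F), EMIT:-] out:-; bubbles=2
Tick 4: [PARSE:-, VALIDATE:-, TRANSFORM:P2(v=54,ok=T), EMIT:P1(v=0,ok=F)] out:-; bubbles=2
Tick 5: [PARSE:P3(v=6,ok=F), VALIDATE:-, TRANSFORM:-, EMIT:P2(v=54,ok=T)] out:P1(v=0); bubbles=2
Tick 6: [PARSE:P4(v=15,ok=F), VALIDATE:P3(v=6,ok=F), TRANSFORM:-, EMIT:-] out:P2(v=54); bubbles=2
Tick 7: [PARSE:-, VALIDATE:P4(v=15,ok=T), TRANSFORM:P3(v=0,ok=F), EMIT:-] out:-; bubbles=2
Tick 8: [PARSE:-, VALIDATE:-, TRANSFORM:P4(v=45,ok=T), EMIT:P3(v=0,ok=F)] out:-; bubbles=2
Tick 9: [PARSE:-, VALIDATE:-, TRANSFORM:-, EMIT:P4(v=45,ok=T)] out:P3(v=0); bubbles=3
Tick 10: [PARSE:-, VALIDATE:-, TRANSFORM:-, EMIT:-] out:P4(v=45); bubbles=4
Total bubble-slots: 24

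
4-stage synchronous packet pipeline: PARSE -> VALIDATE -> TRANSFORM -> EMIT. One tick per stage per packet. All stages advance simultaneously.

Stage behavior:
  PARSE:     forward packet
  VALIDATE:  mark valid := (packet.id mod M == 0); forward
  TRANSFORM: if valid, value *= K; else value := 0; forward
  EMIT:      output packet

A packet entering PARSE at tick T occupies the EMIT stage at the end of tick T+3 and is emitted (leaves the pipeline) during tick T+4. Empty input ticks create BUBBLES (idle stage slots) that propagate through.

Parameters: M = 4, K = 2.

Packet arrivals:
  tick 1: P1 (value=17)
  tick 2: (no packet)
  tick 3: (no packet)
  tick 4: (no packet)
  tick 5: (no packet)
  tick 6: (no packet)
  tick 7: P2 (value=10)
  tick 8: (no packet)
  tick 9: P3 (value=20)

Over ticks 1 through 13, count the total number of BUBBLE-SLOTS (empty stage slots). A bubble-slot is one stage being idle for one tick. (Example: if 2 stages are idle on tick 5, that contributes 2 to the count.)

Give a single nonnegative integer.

Answer: 40

Derivation:
Tick 1: [PARSE:P1(v=17,ok=F), VALIDATE:-, TRANSFORM:-, EMIT:-] out:-; bubbles=3
Tick 2: [PARSE:-, VALIDATE:P1(v=17,ok=F), TRANSFORM:-, EMIT:-] out:-; bubbles=3
Tick 3: [PARSE:-, VALIDATE:-, TRANSFORM:P1(v=0,ok=F), EMIT:-] out:-; bubbles=3
Tick 4: [PARSE:-, VALIDATE:-, TRANSFORM:-, EMIT:P1(v=0,ok=F)] out:-; bubbles=3
Tick 5: [PARSE:-, VALIDATE:-, TRANSFORM:-, EMIT:-] out:P1(v=0); bubbles=4
Tick 6: [PARSE:-, VALIDATE:-, TRANSFORM:-, EMIT:-] out:-; bubbles=4
Tick 7: [PARSE:P2(v=10,ok=F), VALIDATE:-, TRANSFORM:-, EMIT:-] out:-; bubbles=3
Tick 8: [PARSE:-, VALIDATE:P2(v=10,ok=F), TRANSFORM:-, EMIT:-] out:-; bubbles=3
Tick 9: [PARSE:P3(v=20,ok=F), VALIDATE:-, TRANSFORM:P2(v=0,ok=F), EMIT:-] out:-; bubbles=2
Tick 10: [PARSE:-, VALIDATE:P3(v=20,ok=F), TRANSFORM:-, EMIT:P2(v=0,ok=F)] out:-; bubbles=2
Tick 11: [PARSE:-, VALIDATE:-, TRANSFORM:P3(v=0,ok=F), EMIT:-] out:P2(v=0); bubbles=3
Tick 12: [PARSE:-, VALIDATE:-, TRANSFORM:-, EMIT:P3(v=0,ok=F)] out:-; bubbles=3
Tick 13: [PARSE:-, VALIDATE:-, TRANSFORM:-, EMIT:-] out:P3(v=0); bubbles=4
Total bubble-slots: 40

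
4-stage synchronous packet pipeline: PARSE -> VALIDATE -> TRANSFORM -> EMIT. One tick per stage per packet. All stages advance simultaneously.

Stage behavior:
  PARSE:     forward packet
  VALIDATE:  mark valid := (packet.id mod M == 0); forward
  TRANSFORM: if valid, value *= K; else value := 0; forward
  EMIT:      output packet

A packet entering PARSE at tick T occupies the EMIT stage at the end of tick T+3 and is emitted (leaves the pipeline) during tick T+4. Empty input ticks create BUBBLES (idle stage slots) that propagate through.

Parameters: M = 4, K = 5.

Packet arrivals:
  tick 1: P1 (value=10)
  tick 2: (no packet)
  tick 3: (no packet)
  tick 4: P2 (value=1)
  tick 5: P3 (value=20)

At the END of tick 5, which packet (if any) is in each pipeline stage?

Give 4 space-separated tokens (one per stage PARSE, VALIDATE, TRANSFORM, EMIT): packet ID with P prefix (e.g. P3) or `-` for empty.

Answer: P3 P2 - -

Derivation:
Tick 1: [PARSE:P1(v=10,ok=F), VALIDATE:-, TRANSFORM:-, EMIT:-] out:-; in:P1
Tick 2: [PARSE:-, VALIDATE:P1(v=10,ok=F), TRANSFORM:-, EMIT:-] out:-; in:-
Tick 3: [PARSE:-, VALIDATE:-, TRANSFORM:P1(v=0,ok=F), EMIT:-] out:-; in:-
Tick 4: [PARSE:P2(v=1,ok=F), VALIDATE:-, TRANSFORM:-, EMIT:P1(v=0,ok=F)] out:-; in:P2
Tick 5: [PARSE:P3(v=20,ok=F), VALIDATE:P2(v=1,ok=F), TRANSFORM:-, EMIT:-] out:P1(v=0); in:P3
At end of tick 5: ['P3', 'P2', '-', '-']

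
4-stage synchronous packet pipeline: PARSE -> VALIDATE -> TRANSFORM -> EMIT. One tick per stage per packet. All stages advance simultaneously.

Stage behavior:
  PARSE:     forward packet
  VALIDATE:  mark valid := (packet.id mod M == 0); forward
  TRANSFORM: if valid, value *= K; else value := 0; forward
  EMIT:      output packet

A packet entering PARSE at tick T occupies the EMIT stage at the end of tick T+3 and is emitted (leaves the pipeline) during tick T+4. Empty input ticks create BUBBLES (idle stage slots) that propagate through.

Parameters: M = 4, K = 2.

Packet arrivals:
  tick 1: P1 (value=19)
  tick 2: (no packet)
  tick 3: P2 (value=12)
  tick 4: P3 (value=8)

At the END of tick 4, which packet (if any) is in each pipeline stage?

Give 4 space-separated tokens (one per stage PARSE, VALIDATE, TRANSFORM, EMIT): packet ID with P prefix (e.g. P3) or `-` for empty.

Answer: P3 P2 - P1

Derivation:
Tick 1: [PARSE:P1(v=19,ok=F), VALIDATE:-, TRANSFORM:-, EMIT:-] out:-; in:P1
Tick 2: [PARSE:-, VALIDATE:P1(v=19,ok=F), TRANSFORM:-, EMIT:-] out:-; in:-
Tick 3: [PARSE:P2(v=12,ok=F), VALIDATE:-, TRANSFORM:P1(v=0,ok=F), EMIT:-] out:-; in:P2
Tick 4: [PARSE:P3(v=8,ok=F), VALIDATE:P2(v=12,ok=F), TRANSFORM:-, EMIT:P1(v=0,ok=F)] out:-; in:P3
At end of tick 4: ['P3', 'P2', '-', 'P1']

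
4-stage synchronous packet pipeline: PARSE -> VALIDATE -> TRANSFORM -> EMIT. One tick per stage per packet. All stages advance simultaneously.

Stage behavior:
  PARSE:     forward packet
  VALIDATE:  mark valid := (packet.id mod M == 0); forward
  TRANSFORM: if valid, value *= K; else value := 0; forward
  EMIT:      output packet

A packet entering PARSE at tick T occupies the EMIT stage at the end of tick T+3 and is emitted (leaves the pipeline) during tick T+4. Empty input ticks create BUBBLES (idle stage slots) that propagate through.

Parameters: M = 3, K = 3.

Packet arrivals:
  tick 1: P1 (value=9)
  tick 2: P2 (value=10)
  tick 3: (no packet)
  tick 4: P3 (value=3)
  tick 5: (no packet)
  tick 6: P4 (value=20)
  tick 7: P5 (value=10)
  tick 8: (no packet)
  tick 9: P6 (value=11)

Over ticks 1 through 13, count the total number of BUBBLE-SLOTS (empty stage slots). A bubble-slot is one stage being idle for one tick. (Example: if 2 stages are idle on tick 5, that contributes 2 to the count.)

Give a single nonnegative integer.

Tick 1: [PARSE:P1(v=9,ok=F), VALIDATE:-, TRANSFORM:-, EMIT:-] out:-; bubbles=3
Tick 2: [PARSE:P2(v=10,ok=F), VALIDATE:P1(v=9,ok=F), TRANSFORM:-, EMIT:-] out:-; bubbles=2
Tick 3: [PARSE:-, VALIDATE:P2(v=10,ok=F), TRANSFORM:P1(v=0,ok=F), EMIT:-] out:-; bubbles=2
Tick 4: [PARSE:P3(v=3,ok=F), VALIDATE:-, TRANSFORM:P2(v=0,ok=F), EMIT:P1(v=0,ok=F)] out:-; bubbles=1
Tick 5: [PARSE:-, VALIDATE:P3(v=3,ok=T), TRANSFORM:-, EMIT:P2(v=0,ok=F)] out:P1(v=0); bubbles=2
Tick 6: [PARSE:P4(v=20,ok=F), VALIDATE:-, TRANSFORM:P3(v=9,ok=T), EMIT:-] out:P2(v=0); bubbles=2
Tick 7: [PARSE:P5(v=10,ok=F), VALIDATE:P4(v=20,ok=F), TRANSFORM:-, EMIT:P3(v=9,ok=T)] out:-; bubbles=1
Tick 8: [PARSE:-, VALIDATE:P5(v=10,ok=F), TRANSFORM:P4(v=0,ok=F), EMIT:-] out:P3(v=9); bubbles=2
Tick 9: [PARSE:P6(v=11,ok=F), VALIDATE:-, TRANSFORM:P5(v=0,ok=F), EMIT:P4(v=0,ok=F)] out:-; bubbles=1
Tick 10: [PARSE:-, VALIDATE:P6(v=11,ok=T), TRANSFORM:-, EMIT:P5(v=0,ok=F)] out:P4(v=0); bubbles=2
Tick 11: [PARSE:-, VALIDATE:-, TRANSFORM:P6(v=33,ok=T), EMIT:-] out:P5(v=0); bubbles=3
Tick 12: [PARSE:-, VALIDATE:-, TRANSFORM:-, EMIT:P6(v=33,ok=T)] out:-; bubbles=3
Tick 13: [PARSE:-, VALIDATE:-, TRANSFORM:-, EMIT:-] out:P6(v=33); bubbles=4
Total bubble-slots: 28

Answer: 28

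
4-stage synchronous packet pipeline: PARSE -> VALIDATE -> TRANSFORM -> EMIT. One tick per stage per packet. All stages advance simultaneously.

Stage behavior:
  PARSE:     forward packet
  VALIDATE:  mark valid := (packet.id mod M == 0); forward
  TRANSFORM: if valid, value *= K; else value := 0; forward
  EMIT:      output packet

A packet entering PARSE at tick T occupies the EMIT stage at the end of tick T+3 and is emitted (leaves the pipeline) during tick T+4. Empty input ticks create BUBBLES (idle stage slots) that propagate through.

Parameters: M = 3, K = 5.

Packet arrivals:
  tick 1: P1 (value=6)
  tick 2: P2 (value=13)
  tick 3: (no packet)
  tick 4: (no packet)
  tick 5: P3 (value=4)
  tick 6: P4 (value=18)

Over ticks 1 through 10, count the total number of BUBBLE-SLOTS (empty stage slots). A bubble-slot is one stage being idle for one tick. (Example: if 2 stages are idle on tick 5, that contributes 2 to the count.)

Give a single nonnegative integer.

Answer: 24

Derivation:
Tick 1: [PARSE:P1(v=6,ok=F), VALIDATE:-, TRANSFORM:-, EMIT:-] out:-; bubbles=3
Tick 2: [PARSE:P2(v=13,ok=F), VALIDATE:P1(v=6,ok=F), TRANSFORM:-, EMIT:-] out:-; bubbles=2
Tick 3: [PARSE:-, VALIDATE:P2(v=13,ok=F), TRANSFORM:P1(v=0,ok=F), EMIT:-] out:-; bubbles=2
Tick 4: [PARSE:-, VALIDATE:-, TRANSFORM:P2(v=0,ok=F), EMIT:P1(v=0,ok=F)] out:-; bubbles=2
Tick 5: [PARSE:P3(v=4,ok=F), VALIDATE:-, TRANSFORM:-, EMIT:P2(v=0,ok=F)] out:P1(v=0); bubbles=2
Tick 6: [PARSE:P4(v=18,ok=F), VALIDATE:P3(v=4,ok=T), TRANSFORM:-, EMIT:-] out:P2(v=0); bubbles=2
Tick 7: [PARSE:-, VALIDATE:P4(v=18,ok=F), TRANSFORM:P3(v=20,ok=T), EMIT:-] out:-; bubbles=2
Tick 8: [PARSE:-, VALIDATE:-, TRANSFORM:P4(v=0,ok=F), EMIT:P3(v=20,ok=T)] out:-; bubbles=2
Tick 9: [PARSE:-, VALIDATE:-, TRANSFORM:-, EMIT:P4(v=0,ok=F)] out:P3(v=20); bubbles=3
Tick 10: [PARSE:-, VALIDATE:-, TRANSFORM:-, EMIT:-] out:P4(v=0); bubbles=4
Total bubble-slots: 24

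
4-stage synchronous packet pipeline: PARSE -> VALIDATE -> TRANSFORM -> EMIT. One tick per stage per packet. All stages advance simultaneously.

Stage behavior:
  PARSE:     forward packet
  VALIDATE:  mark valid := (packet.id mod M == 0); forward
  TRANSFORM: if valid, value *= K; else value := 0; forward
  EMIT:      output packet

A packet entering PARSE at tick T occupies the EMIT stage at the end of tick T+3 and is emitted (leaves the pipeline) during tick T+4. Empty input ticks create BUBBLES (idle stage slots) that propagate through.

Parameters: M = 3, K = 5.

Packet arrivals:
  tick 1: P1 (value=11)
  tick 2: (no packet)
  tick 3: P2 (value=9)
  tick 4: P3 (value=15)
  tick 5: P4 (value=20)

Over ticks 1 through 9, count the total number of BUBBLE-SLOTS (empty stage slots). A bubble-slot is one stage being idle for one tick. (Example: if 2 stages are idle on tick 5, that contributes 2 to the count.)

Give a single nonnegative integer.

Answer: 20

Derivation:
Tick 1: [PARSE:P1(v=11,ok=F), VALIDATE:-, TRANSFORM:-, EMIT:-] out:-; bubbles=3
Tick 2: [PARSE:-, VALIDATE:P1(v=11,ok=F), TRANSFORM:-, EMIT:-] out:-; bubbles=3
Tick 3: [PARSE:P2(v=9,ok=F), VALIDATE:-, TRANSFORM:P1(v=0,ok=F), EMIT:-] out:-; bubbles=2
Tick 4: [PARSE:P3(v=15,ok=F), VALIDATE:P2(v=9,ok=F), TRANSFORM:-, EMIT:P1(v=0,ok=F)] out:-; bubbles=1
Tick 5: [PARSE:P4(v=20,ok=F), VALIDATE:P3(v=15,ok=T), TRANSFORM:P2(v=0,ok=F), EMIT:-] out:P1(v=0); bubbles=1
Tick 6: [PARSE:-, VALIDATE:P4(v=20,ok=F), TRANSFORM:P3(v=75,ok=T), EMIT:P2(v=0,ok=F)] out:-; bubbles=1
Tick 7: [PARSE:-, VALIDATE:-, TRANSFORM:P4(v=0,ok=F), EMIT:P3(v=75,ok=T)] out:P2(v=0); bubbles=2
Tick 8: [PARSE:-, VALIDATE:-, TRANSFORM:-, EMIT:P4(v=0,ok=F)] out:P3(v=75); bubbles=3
Tick 9: [PARSE:-, VALIDATE:-, TRANSFORM:-, EMIT:-] out:P4(v=0); bubbles=4
Total bubble-slots: 20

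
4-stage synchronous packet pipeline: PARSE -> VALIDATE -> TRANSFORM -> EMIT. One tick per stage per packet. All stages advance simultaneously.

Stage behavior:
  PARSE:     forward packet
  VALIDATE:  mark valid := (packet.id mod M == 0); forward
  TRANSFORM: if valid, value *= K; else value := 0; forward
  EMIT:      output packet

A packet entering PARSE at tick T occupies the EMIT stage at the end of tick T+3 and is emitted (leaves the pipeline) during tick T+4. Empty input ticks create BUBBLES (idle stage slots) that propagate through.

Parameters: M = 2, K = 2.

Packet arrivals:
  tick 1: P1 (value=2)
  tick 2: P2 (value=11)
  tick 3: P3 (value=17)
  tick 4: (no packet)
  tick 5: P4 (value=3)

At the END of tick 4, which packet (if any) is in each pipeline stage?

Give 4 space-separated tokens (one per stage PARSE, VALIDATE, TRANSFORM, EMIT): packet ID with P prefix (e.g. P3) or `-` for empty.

Answer: - P3 P2 P1

Derivation:
Tick 1: [PARSE:P1(v=2,ok=F), VALIDATE:-, TRANSFORM:-, EMIT:-] out:-; in:P1
Tick 2: [PARSE:P2(v=11,ok=F), VALIDATE:P1(v=2,ok=F), TRANSFORM:-, EMIT:-] out:-; in:P2
Tick 3: [PARSE:P3(v=17,ok=F), VALIDATE:P2(v=11,ok=T), TRANSFORM:P1(v=0,ok=F), EMIT:-] out:-; in:P3
Tick 4: [PARSE:-, VALIDATE:P3(v=17,ok=F), TRANSFORM:P2(v=22,ok=T), EMIT:P1(v=0,ok=F)] out:-; in:-
At end of tick 4: ['-', 'P3', 'P2', 'P1']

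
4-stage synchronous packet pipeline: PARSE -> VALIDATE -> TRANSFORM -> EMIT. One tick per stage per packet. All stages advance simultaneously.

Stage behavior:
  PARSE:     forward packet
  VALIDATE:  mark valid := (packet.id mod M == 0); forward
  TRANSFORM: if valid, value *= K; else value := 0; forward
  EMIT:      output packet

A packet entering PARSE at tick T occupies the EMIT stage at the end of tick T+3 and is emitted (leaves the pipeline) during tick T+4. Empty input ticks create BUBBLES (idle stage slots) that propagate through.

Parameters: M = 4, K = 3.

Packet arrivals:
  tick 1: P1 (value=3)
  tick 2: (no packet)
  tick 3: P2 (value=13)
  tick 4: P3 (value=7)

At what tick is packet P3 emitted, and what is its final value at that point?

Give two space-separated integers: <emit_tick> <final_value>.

Tick 1: [PARSE:P1(v=3,ok=F), VALIDATE:-, TRANSFORM:-, EMIT:-] out:-; in:P1
Tick 2: [PARSE:-, VALIDATE:P1(v=3,ok=F), TRANSFORM:-, EMIT:-] out:-; in:-
Tick 3: [PARSE:P2(v=13,ok=F), VALIDATE:-, TRANSFORM:P1(v=0,ok=F), EMIT:-] out:-; in:P2
Tick 4: [PARSE:P3(v=7,ok=F), VALIDATE:P2(v=13,ok=F), TRANSFORM:-, EMIT:P1(v=0,ok=F)] out:-; in:P3
Tick 5: [PARSE:-, VALIDATE:P3(v=7,ok=F), TRANSFORM:P2(v=0,ok=F), EMIT:-] out:P1(v=0); in:-
Tick 6: [PARSE:-, VALIDATE:-, TRANSFORM:P3(v=0,ok=F), EMIT:P2(v=0,ok=F)] out:-; in:-
Tick 7: [PARSE:-, VALIDATE:-, TRANSFORM:-, EMIT:P3(v=0,ok=F)] out:P2(v=0); in:-
Tick 8: [PARSE:-, VALIDATE:-, TRANSFORM:-, EMIT:-] out:P3(v=0); in:-
P3: arrives tick 4, valid=False (id=3, id%4=3), emit tick 8, final value 0

Answer: 8 0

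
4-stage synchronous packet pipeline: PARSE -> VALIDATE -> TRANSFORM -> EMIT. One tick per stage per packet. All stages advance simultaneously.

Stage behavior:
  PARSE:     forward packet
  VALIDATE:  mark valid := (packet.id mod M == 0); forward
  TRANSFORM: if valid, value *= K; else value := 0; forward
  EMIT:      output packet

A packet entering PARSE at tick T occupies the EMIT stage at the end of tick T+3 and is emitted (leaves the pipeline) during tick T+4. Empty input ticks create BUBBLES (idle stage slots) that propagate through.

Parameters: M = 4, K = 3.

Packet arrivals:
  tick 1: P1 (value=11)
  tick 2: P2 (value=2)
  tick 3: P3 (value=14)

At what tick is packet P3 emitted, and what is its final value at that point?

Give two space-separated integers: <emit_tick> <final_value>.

Tick 1: [PARSE:P1(v=11,ok=F), VALIDATE:-, TRANSFORM:-, EMIT:-] out:-; in:P1
Tick 2: [PARSE:P2(v=2,ok=F), VALIDATE:P1(v=11,ok=F), TRANSFORM:-, EMIT:-] out:-; in:P2
Tick 3: [PARSE:P3(v=14,ok=F), VALIDATE:P2(v=2,ok=F), TRANSFORM:P1(v=0,ok=F), EMIT:-] out:-; in:P3
Tick 4: [PARSE:-, VALIDATE:P3(v=14,ok=F), TRANSFORM:P2(v=0,ok=F), EMIT:P1(v=0,ok=F)] out:-; in:-
Tick 5: [PARSE:-, VALIDATE:-, TRANSFORM:P3(v=0,ok=F), EMIT:P2(v=0,ok=F)] out:P1(v=0); in:-
Tick 6: [PARSE:-, VALIDATE:-, TRANSFORM:-, EMIT:P3(v=0,ok=F)] out:P2(v=0); in:-
Tick 7: [PARSE:-, VALIDATE:-, TRANSFORM:-, EMIT:-] out:P3(v=0); in:-
P3: arrives tick 3, valid=False (id=3, id%4=3), emit tick 7, final value 0

Answer: 7 0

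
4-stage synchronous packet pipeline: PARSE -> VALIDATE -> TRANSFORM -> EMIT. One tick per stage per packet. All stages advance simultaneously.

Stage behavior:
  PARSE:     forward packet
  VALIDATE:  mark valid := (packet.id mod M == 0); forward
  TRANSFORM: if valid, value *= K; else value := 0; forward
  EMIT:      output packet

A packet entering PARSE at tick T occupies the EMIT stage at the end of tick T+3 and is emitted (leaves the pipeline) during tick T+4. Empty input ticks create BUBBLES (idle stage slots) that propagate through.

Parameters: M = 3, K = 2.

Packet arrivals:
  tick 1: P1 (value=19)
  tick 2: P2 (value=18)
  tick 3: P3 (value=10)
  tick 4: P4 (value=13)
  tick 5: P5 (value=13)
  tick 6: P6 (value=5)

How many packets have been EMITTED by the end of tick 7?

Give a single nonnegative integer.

Answer: 3

Derivation:
Tick 1: [PARSE:P1(v=19,ok=F), VALIDATE:-, TRANSFORM:-, EMIT:-] out:-; in:P1
Tick 2: [PARSE:P2(v=18,ok=F), VALIDATE:P1(v=19,ok=F), TRANSFORM:-, EMIT:-] out:-; in:P2
Tick 3: [PARSE:P3(v=10,ok=F), VALIDATE:P2(v=18,ok=F), TRANSFORM:P1(v=0,ok=F), EMIT:-] out:-; in:P3
Tick 4: [PARSE:P4(v=13,ok=F), VALIDATE:P3(v=10,ok=T), TRANSFORM:P2(v=0,ok=F), EMIT:P1(v=0,ok=F)] out:-; in:P4
Tick 5: [PARSE:P5(v=13,ok=F), VALIDATE:P4(v=13,ok=F), TRANSFORM:P3(v=20,ok=T), EMIT:P2(v=0,ok=F)] out:P1(v=0); in:P5
Tick 6: [PARSE:P6(v=5,ok=F), VALIDATE:P5(v=13,ok=F), TRANSFORM:P4(v=0,ok=F), EMIT:P3(v=20,ok=T)] out:P2(v=0); in:P6
Tick 7: [PARSE:-, VALIDATE:P6(v=5,ok=T), TRANSFORM:P5(v=0,ok=F), EMIT:P4(v=0,ok=F)] out:P3(v=20); in:-
Emitted by tick 7: ['P1', 'P2', 'P3']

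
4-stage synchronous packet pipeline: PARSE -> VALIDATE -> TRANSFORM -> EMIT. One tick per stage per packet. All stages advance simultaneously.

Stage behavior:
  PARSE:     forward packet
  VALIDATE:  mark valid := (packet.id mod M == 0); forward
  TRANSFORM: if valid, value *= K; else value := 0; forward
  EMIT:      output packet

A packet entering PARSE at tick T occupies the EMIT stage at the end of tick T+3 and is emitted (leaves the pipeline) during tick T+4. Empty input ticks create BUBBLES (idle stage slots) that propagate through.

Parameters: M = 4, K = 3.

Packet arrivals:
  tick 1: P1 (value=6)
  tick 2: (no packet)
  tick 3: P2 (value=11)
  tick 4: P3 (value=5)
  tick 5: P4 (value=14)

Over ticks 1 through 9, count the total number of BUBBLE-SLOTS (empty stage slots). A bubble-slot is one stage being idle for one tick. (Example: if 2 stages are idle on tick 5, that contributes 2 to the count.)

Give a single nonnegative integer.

Answer: 20

Derivation:
Tick 1: [PARSE:P1(v=6,ok=F), VALIDATE:-, TRANSFORM:-, EMIT:-] out:-; bubbles=3
Tick 2: [PARSE:-, VALIDATE:P1(v=6,ok=F), TRANSFORM:-, EMIT:-] out:-; bubbles=3
Tick 3: [PARSE:P2(v=11,ok=F), VALIDATE:-, TRANSFORM:P1(v=0,ok=F), EMIT:-] out:-; bubbles=2
Tick 4: [PARSE:P3(v=5,ok=F), VALIDATE:P2(v=11,ok=F), TRANSFORM:-, EMIT:P1(v=0,ok=F)] out:-; bubbles=1
Tick 5: [PARSE:P4(v=14,ok=F), VALIDATE:P3(v=5,ok=F), TRANSFORM:P2(v=0,ok=F), EMIT:-] out:P1(v=0); bubbles=1
Tick 6: [PARSE:-, VALIDATE:P4(v=14,ok=T), TRANSFORM:P3(v=0,ok=F), EMIT:P2(v=0,ok=F)] out:-; bubbles=1
Tick 7: [PARSE:-, VALIDATE:-, TRANSFORM:P4(v=42,ok=T), EMIT:P3(v=0,ok=F)] out:P2(v=0); bubbles=2
Tick 8: [PARSE:-, VALIDATE:-, TRANSFORM:-, EMIT:P4(v=42,ok=T)] out:P3(v=0); bubbles=3
Tick 9: [PARSE:-, VALIDATE:-, TRANSFORM:-, EMIT:-] out:P4(v=42); bubbles=4
Total bubble-slots: 20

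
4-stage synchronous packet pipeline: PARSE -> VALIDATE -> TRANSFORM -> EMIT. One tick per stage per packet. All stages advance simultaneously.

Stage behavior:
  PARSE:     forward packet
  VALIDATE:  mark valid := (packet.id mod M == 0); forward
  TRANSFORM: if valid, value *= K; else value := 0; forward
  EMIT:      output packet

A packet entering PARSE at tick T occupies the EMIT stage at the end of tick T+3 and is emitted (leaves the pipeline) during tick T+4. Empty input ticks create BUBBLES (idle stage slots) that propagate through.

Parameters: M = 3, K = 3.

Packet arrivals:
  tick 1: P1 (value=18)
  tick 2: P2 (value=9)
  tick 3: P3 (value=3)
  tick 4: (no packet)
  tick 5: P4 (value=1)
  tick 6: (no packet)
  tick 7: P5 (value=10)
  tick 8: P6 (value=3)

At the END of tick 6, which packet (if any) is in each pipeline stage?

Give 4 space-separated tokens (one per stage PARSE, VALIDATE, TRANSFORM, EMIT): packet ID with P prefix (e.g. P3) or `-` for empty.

Tick 1: [PARSE:P1(v=18,ok=F), VALIDATE:-, TRANSFORM:-, EMIT:-] out:-; in:P1
Tick 2: [PARSE:P2(v=9,ok=F), VALIDATE:P1(v=18,ok=F), TRANSFORM:-, EMIT:-] out:-; in:P2
Tick 3: [PARSE:P3(v=3,ok=F), VALIDATE:P2(v=9,ok=F), TRANSFORM:P1(v=0,ok=F), EMIT:-] out:-; in:P3
Tick 4: [PARSE:-, VALIDATE:P3(v=3,ok=T), TRANSFORM:P2(v=0,ok=F), EMIT:P1(v=0,ok=F)] out:-; in:-
Tick 5: [PARSE:P4(v=1,ok=F), VALIDATE:-, TRANSFORM:P3(v=9,ok=T), EMIT:P2(v=0,ok=F)] out:P1(v=0); in:P4
Tick 6: [PARSE:-, VALIDATE:P4(v=1,ok=F), TRANSFORM:-, EMIT:P3(v=9,ok=T)] out:P2(v=0); in:-
At end of tick 6: ['-', 'P4', '-', 'P3']

Answer: - P4 - P3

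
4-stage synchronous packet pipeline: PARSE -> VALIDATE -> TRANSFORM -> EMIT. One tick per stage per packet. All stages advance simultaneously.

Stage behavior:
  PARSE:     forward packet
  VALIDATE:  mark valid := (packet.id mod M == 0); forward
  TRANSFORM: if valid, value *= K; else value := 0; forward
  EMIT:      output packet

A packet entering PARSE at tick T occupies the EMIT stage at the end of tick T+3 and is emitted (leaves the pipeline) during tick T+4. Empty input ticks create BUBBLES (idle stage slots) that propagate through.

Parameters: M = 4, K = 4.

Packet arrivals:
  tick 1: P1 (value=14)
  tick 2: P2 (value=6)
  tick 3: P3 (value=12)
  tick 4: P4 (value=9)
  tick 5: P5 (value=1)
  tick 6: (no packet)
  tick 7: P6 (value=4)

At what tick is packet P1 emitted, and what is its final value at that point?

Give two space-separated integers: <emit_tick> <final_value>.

Tick 1: [PARSE:P1(v=14,ok=F), VALIDATE:-, TRANSFORM:-, EMIT:-] out:-; in:P1
Tick 2: [PARSE:P2(v=6,ok=F), VALIDATE:P1(v=14,ok=F), TRANSFORM:-, EMIT:-] out:-; in:P2
Tick 3: [PARSE:P3(v=12,ok=F), VALIDATE:P2(v=6,ok=F), TRANSFORM:P1(v=0,ok=F), EMIT:-] out:-; in:P3
Tick 4: [PARSE:P4(v=9,ok=F), VALIDATE:P3(v=12,ok=F), TRANSFORM:P2(v=0,ok=F), EMIT:P1(v=0,ok=F)] out:-; in:P4
Tick 5: [PARSE:P5(v=1,ok=F), VALIDATE:P4(v=9,ok=T), TRANSFORM:P3(v=0,ok=F), EMIT:P2(v=0,ok=F)] out:P1(v=0); in:P5
Tick 6: [PARSE:-, VALIDATE:P5(v=1,ok=F), TRANSFORM:P4(v=36,ok=T), EMIT:P3(v=0,ok=F)] out:P2(v=0); in:-
Tick 7: [PARSE:P6(v=4,ok=F), VALIDATE:-, TRANSFORM:P5(v=0,ok=F), EMIT:P4(v=36,ok=T)] out:P3(v=0); in:P6
Tick 8: [PARSE:-, VALIDATE:P6(v=4,ok=F), TRANSFORM:-, EMIT:P5(v=0,ok=F)] out:P4(v=36); in:-
Tick 9: [PARSE:-, VALIDATE:-, TRANSFORM:P6(v=0,ok=F), EMIT:-] out:P5(v=0); in:-
Tick 10: [PARSE:-, VALIDATE:-, TRANSFORM:-, EMIT:P6(v=0,ok=F)] out:-; in:-
Tick 11: [PARSE:-, VALIDATE:-, TRANSFORM:-, EMIT:-] out:P6(v=0); in:-
P1: arrives tick 1, valid=False (id=1, id%4=1), emit tick 5, final value 0

Answer: 5 0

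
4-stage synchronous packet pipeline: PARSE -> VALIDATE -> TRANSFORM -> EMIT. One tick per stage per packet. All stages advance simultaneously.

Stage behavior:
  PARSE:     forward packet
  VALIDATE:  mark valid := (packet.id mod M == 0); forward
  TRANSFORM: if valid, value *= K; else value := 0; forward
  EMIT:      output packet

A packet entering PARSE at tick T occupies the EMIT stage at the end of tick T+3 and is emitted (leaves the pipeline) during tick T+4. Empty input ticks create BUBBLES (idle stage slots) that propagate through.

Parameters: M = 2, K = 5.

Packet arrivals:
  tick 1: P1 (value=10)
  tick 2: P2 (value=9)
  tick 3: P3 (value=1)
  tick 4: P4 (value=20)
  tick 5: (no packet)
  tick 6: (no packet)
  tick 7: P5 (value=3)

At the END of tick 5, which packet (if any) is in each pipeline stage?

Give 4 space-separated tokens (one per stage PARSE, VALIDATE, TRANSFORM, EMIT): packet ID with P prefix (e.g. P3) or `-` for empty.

Tick 1: [PARSE:P1(v=10,ok=F), VALIDATE:-, TRANSFORM:-, EMIT:-] out:-; in:P1
Tick 2: [PARSE:P2(v=9,ok=F), VALIDATE:P1(v=10,ok=F), TRANSFORM:-, EMIT:-] out:-; in:P2
Tick 3: [PARSE:P3(v=1,ok=F), VALIDATE:P2(v=9,ok=T), TRANSFORM:P1(v=0,ok=F), EMIT:-] out:-; in:P3
Tick 4: [PARSE:P4(v=20,ok=F), VALIDATE:P3(v=1,ok=F), TRANSFORM:P2(v=45,ok=T), EMIT:P1(v=0,ok=F)] out:-; in:P4
Tick 5: [PARSE:-, VALIDATE:P4(v=20,ok=T), TRANSFORM:P3(v=0,ok=F), EMIT:P2(v=45,ok=T)] out:P1(v=0); in:-
At end of tick 5: ['-', 'P4', 'P3', 'P2']

Answer: - P4 P3 P2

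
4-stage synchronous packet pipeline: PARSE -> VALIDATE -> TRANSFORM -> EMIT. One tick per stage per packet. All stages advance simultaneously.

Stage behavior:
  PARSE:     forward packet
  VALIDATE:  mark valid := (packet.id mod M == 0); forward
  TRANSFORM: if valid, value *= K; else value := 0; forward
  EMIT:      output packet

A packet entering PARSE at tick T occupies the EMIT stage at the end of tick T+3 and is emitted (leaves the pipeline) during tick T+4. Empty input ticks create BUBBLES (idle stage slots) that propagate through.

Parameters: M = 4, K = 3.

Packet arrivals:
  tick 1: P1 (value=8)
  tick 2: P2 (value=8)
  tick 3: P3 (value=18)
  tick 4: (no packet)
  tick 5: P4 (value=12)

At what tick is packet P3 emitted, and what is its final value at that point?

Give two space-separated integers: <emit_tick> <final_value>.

Answer: 7 0

Derivation:
Tick 1: [PARSE:P1(v=8,ok=F), VALIDATE:-, TRANSFORM:-, EMIT:-] out:-; in:P1
Tick 2: [PARSE:P2(v=8,ok=F), VALIDATE:P1(v=8,ok=F), TRANSFORM:-, EMIT:-] out:-; in:P2
Tick 3: [PARSE:P3(v=18,ok=F), VALIDATE:P2(v=8,ok=F), TRANSFORM:P1(v=0,ok=F), EMIT:-] out:-; in:P3
Tick 4: [PARSE:-, VALIDATE:P3(v=18,ok=F), TRANSFORM:P2(v=0,ok=F), EMIT:P1(v=0,ok=F)] out:-; in:-
Tick 5: [PARSE:P4(v=12,ok=F), VALIDATE:-, TRANSFORM:P3(v=0,ok=F), EMIT:P2(v=0,ok=F)] out:P1(v=0); in:P4
Tick 6: [PARSE:-, VALIDATE:P4(v=12,ok=T), TRANSFORM:-, EMIT:P3(v=0,ok=F)] out:P2(v=0); in:-
Tick 7: [PARSE:-, VALIDATE:-, TRANSFORM:P4(v=36,ok=T), EMIT:-] out:P3(v=0); in:-
Tick 8: [PARSE:-, VALIDATE:-, TRANSFORM:-, EMIT:P4(v=36,ok=T)] out:-; in:-
Tick 9: [PARSE:-, VALIDATE:-, TRANSFORM:-, EMIT:-] out:P4(v=36); in:-
P3: arrives tick 3, valid=False (id=3, id%4=3), emit tick 7, final value 0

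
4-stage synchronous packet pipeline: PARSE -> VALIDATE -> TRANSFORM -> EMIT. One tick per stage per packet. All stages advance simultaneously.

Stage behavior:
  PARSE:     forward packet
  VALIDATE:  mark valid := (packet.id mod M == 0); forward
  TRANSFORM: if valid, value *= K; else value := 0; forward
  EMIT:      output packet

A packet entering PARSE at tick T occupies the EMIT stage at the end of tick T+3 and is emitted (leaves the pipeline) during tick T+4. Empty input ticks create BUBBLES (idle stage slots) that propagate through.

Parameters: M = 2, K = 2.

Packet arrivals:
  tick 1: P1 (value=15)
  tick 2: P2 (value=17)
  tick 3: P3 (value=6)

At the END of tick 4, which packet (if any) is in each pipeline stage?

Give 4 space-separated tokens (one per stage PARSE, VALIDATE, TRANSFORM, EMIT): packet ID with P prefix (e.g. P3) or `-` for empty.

Answer: - P3 P2 P1

Derivation:
Tick 1: [PARSE:P1(v=15,ok=F), VALIDATE:-, TRANSFORM:-, EMIT:-] out:-; in:P1
Tick 2: [PARSE:P2(v=17,ok=F), VALIDATE:P1(v=15,ok=F), TRANSFORM:-, EMIT:-] out:-; in:P2
Tick 3: [PARSE:P3(v=6,ok=F), VALIDATE:P2(v=17,ok=T), TRANSFORM:P1(v=0,ok=F), EMIT:-] out:-; in:P3
Tick 4: [PARSE:-, VALIDATE:P3(v=6,ok=F), TRANSFORM:P2(v=34,ok=T), EMIT:P1(v=0,ok=F)] out:-; in:-
At end of tick 4: ['-', 'P3', 'P2', 'P1']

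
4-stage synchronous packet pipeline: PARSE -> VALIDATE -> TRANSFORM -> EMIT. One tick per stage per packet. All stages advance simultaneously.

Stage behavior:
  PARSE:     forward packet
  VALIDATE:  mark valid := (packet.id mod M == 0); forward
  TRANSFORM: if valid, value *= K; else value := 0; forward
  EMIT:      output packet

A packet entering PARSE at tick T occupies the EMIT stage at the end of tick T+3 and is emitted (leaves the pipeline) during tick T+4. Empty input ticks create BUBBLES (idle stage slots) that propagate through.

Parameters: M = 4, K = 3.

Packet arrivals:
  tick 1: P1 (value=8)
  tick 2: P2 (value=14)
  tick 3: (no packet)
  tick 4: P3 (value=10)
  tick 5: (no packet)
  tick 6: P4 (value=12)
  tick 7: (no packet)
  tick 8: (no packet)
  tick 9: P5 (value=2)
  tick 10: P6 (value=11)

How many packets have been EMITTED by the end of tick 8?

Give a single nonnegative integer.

Answer: 3

Derivation:
Tick 1: [PARSE:P1(v=8,ok=F), VALIDATE:-, TRANSFORM:-, EMIT:-] out:-; in:P1
Tick 2: [PARSE:P2(v=14,ok=F), VALIDATE:P1(v=8,ok=F), TRANSFORM:-, EMIT:-] out:-; in:P2
Tick 3: [PARSE:-, VALIDATE:P2(v=14,ok=F), TRANSFORM:P1(v=0,ok=F), EMIT:-] out:-; in:-
Tick 4: [PARSE:P3(v=10,ok=F), VALIDATE:-, TRANSFORM:P2(v=0,ok=F), EMIT:P1(v=0,ok=F)] out:-; in:P3
Tick 5: [PARSE:-, VALIDATE:P3(v=10,ok=F), TRANSFORM:-, EMIT:P2(v=0,ok=F)] out:P1(v=0); in:-
Tick 6: [PARSE:P4(v=12,ok=F), VALIDATE:-, TRANSFORM:P3(v=0,ok=F), EMIT:-] out:P2(v=0); in:P4
Tick 7: [PARSE:-, VALIDATE:P4(v=12,ok=T), TRANSFORM:-, EMIT:P3(v=0,ok=F)] out:-; in:-
Tick 8: [PARSE:-, VALIDATE:-, TRANSFORM:P4(v=36,ok=T), EMIT:-] out:P3(v=0); in:-
Emitted by tick 8: ['P1', 'P2', 'P3']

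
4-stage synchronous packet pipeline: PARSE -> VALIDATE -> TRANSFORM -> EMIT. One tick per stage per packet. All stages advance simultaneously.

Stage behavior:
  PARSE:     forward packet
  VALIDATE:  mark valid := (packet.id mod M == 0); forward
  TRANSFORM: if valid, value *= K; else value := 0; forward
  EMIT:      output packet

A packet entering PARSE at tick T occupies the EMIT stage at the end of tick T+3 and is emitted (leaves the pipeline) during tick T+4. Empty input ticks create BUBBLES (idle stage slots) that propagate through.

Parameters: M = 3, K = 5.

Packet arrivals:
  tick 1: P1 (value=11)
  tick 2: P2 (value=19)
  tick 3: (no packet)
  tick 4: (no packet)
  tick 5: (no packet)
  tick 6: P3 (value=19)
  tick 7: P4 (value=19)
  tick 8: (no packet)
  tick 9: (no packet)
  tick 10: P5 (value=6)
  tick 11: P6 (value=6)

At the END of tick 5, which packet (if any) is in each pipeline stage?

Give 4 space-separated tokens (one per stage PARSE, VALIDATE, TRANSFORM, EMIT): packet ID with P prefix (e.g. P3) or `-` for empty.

Answer: - - - P2

Derivation:
Tick 1: [PARSE:P1(v=11,ok=F), VALIDATE:-, TRANSFORM:-, EMIT:-] out:-; in:P1
Tick 2: [PARSE:P2(v=19,ok=F), VALIDATE:P1(v=11,ok=F), TRANSFORM:-, EMIT:-] out:-; in:P2
Tick 3: [PARSE:-, VALIDATE:P2(v=19,ok=F), TRANSFORM:P1(v=0,ok=F), EMIT:-] out:-; in:-
Tick 4: [PARSE:-, VALIDATE:-, TRANSFORM:P2(v=0,ok=F), EMIT:P1(v=0,ok=F)] out:-; in:-
Tick 5: [PARSE:-, VALIDATE:-, TRANSFORM:-, EMIT:P2(v=0,ok=F)] out:P1(v=0); in:-
At end of tick 5: ['-', '-', '-', 'P2']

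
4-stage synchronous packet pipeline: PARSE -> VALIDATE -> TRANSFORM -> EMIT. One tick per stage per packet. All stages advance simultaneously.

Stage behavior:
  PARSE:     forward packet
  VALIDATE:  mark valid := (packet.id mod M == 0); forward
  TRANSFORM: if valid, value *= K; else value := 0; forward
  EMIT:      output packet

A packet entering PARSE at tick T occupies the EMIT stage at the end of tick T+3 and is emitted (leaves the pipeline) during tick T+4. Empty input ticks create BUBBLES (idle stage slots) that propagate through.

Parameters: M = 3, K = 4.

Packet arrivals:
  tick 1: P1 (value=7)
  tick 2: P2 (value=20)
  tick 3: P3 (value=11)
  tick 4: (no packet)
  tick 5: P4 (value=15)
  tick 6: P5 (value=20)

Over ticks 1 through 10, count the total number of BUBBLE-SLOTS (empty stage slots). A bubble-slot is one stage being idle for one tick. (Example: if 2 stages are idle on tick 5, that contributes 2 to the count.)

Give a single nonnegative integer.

Tick 1: [PARSE:P1(v=7,ok=F), VALIDATE:-, TRANSFORM:-, EMIT:-] out:-; bubbles=3
Tick 2: [PARSE:P2(v=20,ok=F), VALIDATE:P1(v=7,ok=F), TRANSFORM:-, EMIT:-] out:-; bubbles=2
Tick 3: [PARSE:P3(v=11,ok=F), VALIDATE:P2(v=20,ok=F), TRANSFORM:P1(v=0,ok=F), EMIT:-] out:-; bubbles=1
Tick 4: [PARSE:-, VALIDATE:P3(v=11,ok=T), TRANSFORM:P2(v=0,ok=F), EMIT:P1(v=0,ok=F)] out:-; bubbles=1
Tick 5: [PARSE:P4(v=15,ok=F), VALIDATE:-, TRANSFORM:P3(v=44,ok=T), EMIT:P2(v=0,ok=F)] out:P1(v=0); bubbles=1
Tick 6: [PARSE:P5(v=20,ok=F), VALIDATE:P4(v=15,ok=F), TRANSFORM:-, EMIT:P3(v=44,ok=T)] out:P2(v=0); bubbles=1
Tick 7: [PARSE:-, VALIDATE:P5(v=20,ok=F), TRANSFORM:P4(v=0,ok=F), EMIT:-] out:P3(v=44); bubbles=2
Tick 8: [PARSE:-, VALIDATE:-, TRANSFORM:P5(v=0,ok=F), EMIT:P4(v=0,ok=F)] out:-; bubbles=2
Tick 9: [PARSE:-, VALIDATE:-, TRANSFORM:-, EMIT:P5(v=0,ok=F)] out:P4(v=0); bubbles=3
Tick 10: [PARSE:-, VALIDATE:-, TRANSFORM:-, EMIT:-] out:P5(v=0); bubbles=4
Total bubble-slots: 20

Answer: 20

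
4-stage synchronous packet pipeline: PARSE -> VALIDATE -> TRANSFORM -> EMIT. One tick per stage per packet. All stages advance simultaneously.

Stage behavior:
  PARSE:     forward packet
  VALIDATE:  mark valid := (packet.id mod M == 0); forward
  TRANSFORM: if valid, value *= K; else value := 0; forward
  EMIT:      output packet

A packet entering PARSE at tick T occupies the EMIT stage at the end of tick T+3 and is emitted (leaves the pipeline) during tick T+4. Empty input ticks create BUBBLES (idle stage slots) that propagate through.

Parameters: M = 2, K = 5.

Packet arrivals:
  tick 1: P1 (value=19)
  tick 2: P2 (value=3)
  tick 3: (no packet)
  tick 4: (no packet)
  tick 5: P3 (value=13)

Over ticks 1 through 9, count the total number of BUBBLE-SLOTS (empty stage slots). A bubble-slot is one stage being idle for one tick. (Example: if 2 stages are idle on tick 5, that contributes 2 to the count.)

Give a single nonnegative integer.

Answer: 24

Derivation:
Tick 1: [PARSE:P1(v=19,ok=F), VALIDATE:-, TRANSFORM:-, EMIT:-] out:-; bubbles=3
Tick 2: [PARSE:P2(v=3,ok=F), VALIDATE:P1(v=19,ok=F), TRANSFORM:-, EMIT:-] out:-; bubbles=2
Tick 3: [PARSE:-, VALIDATE:P2(v=3,ok=T), TRANSFORM:P1(v=0,ok=F), EMIT:-] out:-; bubbles=2
Tick 4: [PARSE:-, VALIDATE:-, TRANSFORM:P2(v=15,ok=T), EMIT:P1(v=0,ok=F)] out:-; bubbles=2
Tick 5: [PARSE:P3(v=13,ok=F), VALIDATE:-, TRANSFORM:-, EMIT:P2(v=15,ok=T)] out:P1(v=0); bubbles=2
Tick 6: [PARSE:-, VALIDATE:P3(v=13,ok=F), TRANSFORM:-, EMIT:-] out:P2(v=15); bubbles=3
Tick 7: [PARSE:-, VALIDATE:-, TRANSFORM:P3(v=0,ok=F), EMIT:-] out:-; bubbles=3
Tick 8: [PARSE:-, VALIDATE:-, TRANSFORM:-, EMIT:P3(v=0,ok=F)] out:-; bubbles=3
Tick 9: [PARSE:-, VALIDATE:-, TRANSFORM:-, EMIT:-] out:P3(v=0); bubbles=4
Total bubble-slots: 24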